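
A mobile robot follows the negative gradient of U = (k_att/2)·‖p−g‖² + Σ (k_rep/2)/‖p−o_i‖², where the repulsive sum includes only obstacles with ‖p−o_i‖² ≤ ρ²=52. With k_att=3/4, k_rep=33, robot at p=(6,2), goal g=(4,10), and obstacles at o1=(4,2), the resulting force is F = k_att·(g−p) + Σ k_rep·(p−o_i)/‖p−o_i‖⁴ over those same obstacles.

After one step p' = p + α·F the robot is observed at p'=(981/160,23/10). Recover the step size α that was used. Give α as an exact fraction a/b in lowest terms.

F_att = 3/4·(g−p) = 3/4·(-2,8) = (-1.5000,6.0000)
o1: d²=4 ≤ ρ²=52; F_rep = 33·(2,0)/4² = (4.1250,0.0000)
F = F_att + ΣF_rep = (2.6250,6.0000)
Δp = p'−p = (0.1313,0.3000); α = Δx/Fx = (21/160) / (21/8) = 1/20
check: Δy/Fy = (3/10) / (6) = 1/20 ✓

α = 1/20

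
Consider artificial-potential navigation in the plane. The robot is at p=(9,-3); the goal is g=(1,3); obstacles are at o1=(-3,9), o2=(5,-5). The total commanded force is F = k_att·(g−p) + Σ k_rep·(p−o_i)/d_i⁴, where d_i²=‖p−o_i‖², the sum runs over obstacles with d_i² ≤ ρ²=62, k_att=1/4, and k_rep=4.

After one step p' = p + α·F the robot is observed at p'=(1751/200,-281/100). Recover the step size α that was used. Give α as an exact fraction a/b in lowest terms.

α = 1/8

F_att = 1/4·(g−p) = 1/4·(-8,6) = (-2.0000,1.5000)
o1: d²=288 > ρ²=62 → inactive
o2: d²=20 ≤ ρ²=62; F_rep = 4·(4,2)/20² = (0.0400,0.0200)
F = F_att + ΣF_rep = (-1.9600,1.5200)
Δp = p'−p = (-0.2450,0.1900); α = Δx/Fx = (-49/200) / (-49/25) = 1/8
check: Δy/Fy = (19/100) / (38/25) = 1/8 ✓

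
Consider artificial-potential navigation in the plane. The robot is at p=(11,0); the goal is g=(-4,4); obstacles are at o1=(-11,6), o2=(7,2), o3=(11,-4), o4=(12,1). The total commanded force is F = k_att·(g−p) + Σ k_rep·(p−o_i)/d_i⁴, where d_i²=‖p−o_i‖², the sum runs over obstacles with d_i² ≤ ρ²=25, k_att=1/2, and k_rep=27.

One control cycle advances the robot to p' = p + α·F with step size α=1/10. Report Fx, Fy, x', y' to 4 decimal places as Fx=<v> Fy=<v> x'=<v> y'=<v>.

Fx=-13.9800 Fy=-4.4631 x'=9.6020 y'=-0.4463

F_att = 1/2·(g−p) = 1/2·(-15,4) = (-7.5000,2.0000)
o1: d²=520 > ρ²=25 → inactive
o2: d²=20 ≤ ρ²=25; F_rep = 27·(4,-2)/20² = (0.2700,-0.1350)
o3: d²=16 ≤ ρ²=25; F_rep = 27·(0,4)/16² = (0.0000,0.4219)
o4: d²=2 ≤ ρ²=25; F_rep = 27·(-1,-1)/2² = (-6.7500,-6.7500)
F = F_att + ΣF_rep = (-13.9800,-4.4631)
p' = p + 1/10·F = (9.6020,-0.4463)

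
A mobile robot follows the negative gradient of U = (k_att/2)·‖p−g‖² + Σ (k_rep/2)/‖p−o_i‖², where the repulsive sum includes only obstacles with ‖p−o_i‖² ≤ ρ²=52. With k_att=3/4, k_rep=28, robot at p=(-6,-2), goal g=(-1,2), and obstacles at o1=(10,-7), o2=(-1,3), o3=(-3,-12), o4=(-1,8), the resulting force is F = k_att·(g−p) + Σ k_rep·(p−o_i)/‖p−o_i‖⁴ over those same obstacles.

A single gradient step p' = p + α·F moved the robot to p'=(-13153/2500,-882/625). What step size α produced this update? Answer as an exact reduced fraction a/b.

F_att = 3/4·(g−p) = 3/4·(5,4) = (3.7500,3.0000)
o1: d²=281 > ρ²=52 → inactive
o2: d²=50 ≤ ρ²=52; F_rep = 28·(-5,-5)/50² = (-0.0560,-0.0560)
o3: d²=109 > ρ²=52 → inactive
o4: d²=125 > ρ²=52 → inactive
F = F_att + ΣF_rep = (3.6940,2.9440)
Δp = p'−p = (0.7388,0.5888); α = Δx/Fx = (1847/2500) / (1847/500) = 1/5
check: Δy/Fy = (368/625) / (368/125) = 1/5 ✓

α = 1/5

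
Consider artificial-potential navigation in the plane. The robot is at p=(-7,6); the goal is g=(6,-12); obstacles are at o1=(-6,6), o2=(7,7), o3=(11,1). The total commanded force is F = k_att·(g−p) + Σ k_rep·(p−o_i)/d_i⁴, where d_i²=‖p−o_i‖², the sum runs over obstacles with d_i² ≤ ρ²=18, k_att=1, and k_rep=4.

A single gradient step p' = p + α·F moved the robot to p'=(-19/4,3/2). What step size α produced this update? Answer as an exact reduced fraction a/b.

F_att = 1·(g−p) = 1·(13,-18) = (13.0000,-18.0000)
o1: d²=1 ≤ ρ²=18; F_rep = 4·(-1,0)/1² = (-4.0000,0.0000)
o2: d²=197 > ρ²=18 → inactive
o3: d²=349 > ρ²=18 → inactive
F = F_att + ΣF_rep = (9.0000,-18.0000)
Δp = p'−p = (2.2500,-4.5000); α = Δx/Fx = (9/4) / (9) = 1/4
check: Δy/Fy = (-9/2) / (-18) = 1/4 ✓

α = 1/4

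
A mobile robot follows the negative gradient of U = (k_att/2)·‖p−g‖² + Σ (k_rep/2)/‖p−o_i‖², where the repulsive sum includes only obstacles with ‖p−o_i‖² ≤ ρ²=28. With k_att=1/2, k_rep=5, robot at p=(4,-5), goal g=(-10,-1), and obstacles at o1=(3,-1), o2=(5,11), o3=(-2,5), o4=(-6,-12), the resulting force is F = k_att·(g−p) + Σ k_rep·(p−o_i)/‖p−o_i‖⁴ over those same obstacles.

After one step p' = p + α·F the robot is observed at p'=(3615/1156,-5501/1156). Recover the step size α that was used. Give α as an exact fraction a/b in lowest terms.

α = 1/8

F_att = 1/2·(g−p) = 1/2·(-14,4) = (-7.0000,2.0000)
o1: d²=17 ≤ ρ²=28; F_rep = 5·(1,-4)/17² = (0.0173,-0.0692)
o2: d²=257 > ρ²=28 → inactive
o3: d²=136 > ρ²=28 → inactive
o4: d²=149 > ρ²=28 → inactive
F = F_att + ΣF_rep = (-6.9827,1.9308)
Δp = p'−p = (-0.8728,0.2413); α = Δx/Fx = (-1009/1156) / (-2018/289) = 1/8
check: Δy/Fy = (279/1156) / (558/289) = 1/8 ✓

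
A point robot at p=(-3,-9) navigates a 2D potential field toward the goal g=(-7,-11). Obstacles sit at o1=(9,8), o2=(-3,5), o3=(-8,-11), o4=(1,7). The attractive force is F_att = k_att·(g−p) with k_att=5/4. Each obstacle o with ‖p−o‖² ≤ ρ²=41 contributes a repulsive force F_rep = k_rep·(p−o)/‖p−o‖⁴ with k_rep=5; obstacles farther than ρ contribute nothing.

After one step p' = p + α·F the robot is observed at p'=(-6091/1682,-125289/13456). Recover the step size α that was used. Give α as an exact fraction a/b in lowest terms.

F_att = 5/4·(g−p) = 5/4·(-4,-2) = (-5.0000,-2.5000)
o1: d²=433 > ρ²=41 → inactive
o2: d²=196 > ρ²=41 → inactive
o3: d²=29 ≤ ρ²=41; F_rep = 5·(5,2)/29² = (0.0297,0.0119)
o4: d²=272 > ρ²=41 → inactive
F = F_att + ΣF_rep = (-4.9703,-2.4881)
Δp = p'−p = (-0.6213,-0.3110); α = Δx/Fx = (-1045/1682) / (-4180/841) = 1/8
check: Δy/Fy = (-4185/13456) / (-4185/1682) = 1/8 ✓

α = 1/8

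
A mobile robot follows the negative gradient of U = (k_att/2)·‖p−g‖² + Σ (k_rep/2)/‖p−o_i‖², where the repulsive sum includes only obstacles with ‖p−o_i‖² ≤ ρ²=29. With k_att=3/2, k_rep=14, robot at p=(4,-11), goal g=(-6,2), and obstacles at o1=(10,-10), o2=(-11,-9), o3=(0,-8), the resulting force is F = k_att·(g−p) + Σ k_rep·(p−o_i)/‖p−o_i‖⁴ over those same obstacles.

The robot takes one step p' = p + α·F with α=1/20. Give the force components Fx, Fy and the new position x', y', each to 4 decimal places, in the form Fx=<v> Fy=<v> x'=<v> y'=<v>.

Fx=-14.9104 Fy=19.4328 x'=3.2545 y'=-10.0284

F_att = 3/2·(g−p) = 3/2·(-10,13) = (-15.0000,19.5000)
o1: d²=37 > ρ²=29 → inactive
o2: d²=229 > ρ²=29 → inactive
o3: d²=25 ≤ ρ²=29; F_rep = 14·(4,-3)/25² = (0.0896,-0.0672)
F = F_att + ΣF_rep = (-14.9104,19.4328)
p' = p + 1/20·F = (3.2545,-10.0284)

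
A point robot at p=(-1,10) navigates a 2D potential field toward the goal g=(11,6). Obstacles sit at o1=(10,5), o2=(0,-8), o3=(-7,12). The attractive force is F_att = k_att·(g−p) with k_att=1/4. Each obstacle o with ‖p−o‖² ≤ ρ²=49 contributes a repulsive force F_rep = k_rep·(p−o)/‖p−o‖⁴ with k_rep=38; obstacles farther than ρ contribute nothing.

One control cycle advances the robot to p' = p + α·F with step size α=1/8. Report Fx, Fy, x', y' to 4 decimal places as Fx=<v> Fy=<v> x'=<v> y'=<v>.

F_att = 1/4·(g−p) = 1/4·(12,-4) = (3.0000,-1.0000)
o1: d²=146 > ρ²=49 → inactive
o2: d²=325 > ρ²=49 → inactive
o3: d²=40 ≤ ρ²=49; F_rep = 38·(6,-2)/40² = (0.1425,-0.0475)
F = F_att + ΣF_rep = (3.1425,-1.0475)
p' = p + 1/8·F = (-0.6072,9.8691)

Fx=3.1425 Fy=-1.0475 x'=-0.6072 y'=9.8691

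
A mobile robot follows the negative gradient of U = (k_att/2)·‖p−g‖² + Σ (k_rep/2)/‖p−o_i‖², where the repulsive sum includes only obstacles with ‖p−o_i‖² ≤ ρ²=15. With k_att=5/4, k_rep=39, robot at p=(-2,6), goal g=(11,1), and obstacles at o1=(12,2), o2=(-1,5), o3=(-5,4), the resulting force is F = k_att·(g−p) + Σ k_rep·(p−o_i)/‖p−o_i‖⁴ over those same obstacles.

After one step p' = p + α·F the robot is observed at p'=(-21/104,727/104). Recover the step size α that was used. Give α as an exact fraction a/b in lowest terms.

α = 1/4

F_att = 5/4·(g−p) = 5/4·(13,-5) = (16.2500,-6.2500)
o1: d²=212 > ρ²=15 → inactive
o2: d²=2 ≤ ρ²=15; F_rep = 39·(-1,1)/2² = (-9.7500,9.7500)
o3: d²=13 ≤ ρ²=15; F_rep = 39·(3,2)/13² = (0.6923,0.4615)
F = F_att + ΣF_rep = (7.1923,3.9615)
Δp = p'−p = (1.7981,0.9904); α = Δx/Fx = (187/104) / (187/26) = 1/4
check: Δy/Fy = (103/104) / (103/26) = 1/4 ✓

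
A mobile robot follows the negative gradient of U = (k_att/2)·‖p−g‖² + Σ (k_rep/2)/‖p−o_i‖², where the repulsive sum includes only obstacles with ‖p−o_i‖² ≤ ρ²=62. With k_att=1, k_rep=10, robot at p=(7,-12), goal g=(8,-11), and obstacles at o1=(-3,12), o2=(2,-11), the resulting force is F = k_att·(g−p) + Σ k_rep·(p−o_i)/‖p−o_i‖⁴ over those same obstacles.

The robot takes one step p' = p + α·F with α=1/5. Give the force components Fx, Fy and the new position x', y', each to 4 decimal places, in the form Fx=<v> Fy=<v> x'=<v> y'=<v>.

Fx=1.0740 Fy=0.9852 x'=7.2148 y'=-11.8030

F_att = 1·(g−p) = 1·(1,1) = (1.0000,1.0000)
o1: d²=676 > ρ²=62 → inactive
o2: d²=26 ≤ ρ²=62; F_rep = 10·(5,-1)/26² = (0.0740,-0.0148)
F = F_att + ΣF_rep = (1.0740,0.9852)
p' = p + 1/5·F = (7.2148,-11.8030)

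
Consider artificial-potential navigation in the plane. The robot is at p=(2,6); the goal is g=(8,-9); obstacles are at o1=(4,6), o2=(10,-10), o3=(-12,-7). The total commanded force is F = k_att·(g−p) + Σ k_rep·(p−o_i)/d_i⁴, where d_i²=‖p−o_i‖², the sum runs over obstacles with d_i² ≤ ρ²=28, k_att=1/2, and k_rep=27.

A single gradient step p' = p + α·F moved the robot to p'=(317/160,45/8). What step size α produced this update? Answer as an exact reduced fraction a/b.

α = 1/20

F_att = 1/2·(g−p) = 1/2·(6,-15) = (3.0000,-7.5000)
o1: d²=4 ≤ ρ²=28; F_rep = 27·(-2,0)/4² = (-3.3750,0.0000)
o2: d²=320 > ρ²=28 → inactive
o3: d²=365 > ρ²=28 → inactive
F = F_att + ΣF_rep = (-0.3750,-7.5000)
Δp = p'−p = (-0.0187,-0.3750); α = Δx/Fx = (-3/160) / (-3/8) = 1/20
check: Δy/Fy = (-3/8) / (-15/2) = 1/20 ✓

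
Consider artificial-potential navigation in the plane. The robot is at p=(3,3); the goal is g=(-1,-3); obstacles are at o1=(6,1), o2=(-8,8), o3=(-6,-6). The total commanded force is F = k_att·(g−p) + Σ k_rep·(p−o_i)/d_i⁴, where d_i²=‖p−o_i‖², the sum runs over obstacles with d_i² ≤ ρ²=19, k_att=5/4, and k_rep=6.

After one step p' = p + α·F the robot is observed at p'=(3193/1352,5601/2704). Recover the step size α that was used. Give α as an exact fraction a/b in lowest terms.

F_att = 5/4·(g−p) = 5/4·(-4,-6) = (-5.0000,-7.5000)
o1: d²=13 ≤ ρ²=19; F_rep = 6·(-3,2)/13² = (-0.1065,0.0710)
o2: d²=146 > ρ²=19 → inactive
o3: d²=162 > ρ²=19 → inactive
F = F_att + ΣF_rep = (-5.1065,-7.4290)
Δp = p'−p = (-0.6383,-0.9286); α = Δx/Fx = (-863/1352) / (-863/169) = 1/8
check: Δy/Fy = (-2511/2704) / (-2511/338) = 1/8 ✓

α = 1/8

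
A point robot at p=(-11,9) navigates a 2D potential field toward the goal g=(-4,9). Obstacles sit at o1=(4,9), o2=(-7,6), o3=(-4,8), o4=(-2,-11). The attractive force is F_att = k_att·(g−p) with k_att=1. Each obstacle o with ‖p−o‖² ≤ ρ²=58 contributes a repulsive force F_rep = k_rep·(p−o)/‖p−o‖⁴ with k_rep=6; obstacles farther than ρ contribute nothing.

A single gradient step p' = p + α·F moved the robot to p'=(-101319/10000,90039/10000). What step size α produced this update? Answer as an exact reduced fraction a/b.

F_att = 1·(g−p) = 1·(7,0) = (7.0000,0.0000)
o1: d²=225 > ρ²=58 → inactive
o2: d²=25 ≤ ρ²=58; F_rep = 6·(-4,3)/25² = (-0.0384,0.0288)
o3: d²=50 ≤ ρ²=58; F_rep = 6·(-7,1)/50² = (-0.0168,0.0024)
o4: d²=481 > ρ²=58 → inactive
F = F_att + ΣF_rep = (6.9448,0.0312)
Δp = p'−p = (0.8681,0.0039); α = Δx/Fx = (8681/10000) / (8681/1250) = 1/8
check: Δy/Fy = (39/10000) / (39/1250) = 1/8 ✓

α = 1/8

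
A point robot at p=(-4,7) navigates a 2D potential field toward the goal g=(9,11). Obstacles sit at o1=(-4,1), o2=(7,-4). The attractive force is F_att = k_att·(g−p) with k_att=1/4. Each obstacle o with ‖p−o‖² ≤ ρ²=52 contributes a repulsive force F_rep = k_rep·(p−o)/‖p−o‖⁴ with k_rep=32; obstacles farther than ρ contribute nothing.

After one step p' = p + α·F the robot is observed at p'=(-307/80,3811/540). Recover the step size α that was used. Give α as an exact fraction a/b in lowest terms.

α = 1/20

F_att = 1/4·(g−p) = 1/4·(13,4) = (3.2500,1.0000)
o1: d²=36 ≤ ρ²=52; F_rep = 32·(0,6)/36² = (0.0000,0.1481)
o2: d²=242 > ρ²=52 → inactive
F = F_att + ΣF_rep = (3.2500,1.1481)
Δp = p'−p = (0.1625,0.0574); α = Δx/Fx = (13/80) / (13/4) = 1/20
check: Δy/Fy = (31/540) / (31/27) = 1/20 ✓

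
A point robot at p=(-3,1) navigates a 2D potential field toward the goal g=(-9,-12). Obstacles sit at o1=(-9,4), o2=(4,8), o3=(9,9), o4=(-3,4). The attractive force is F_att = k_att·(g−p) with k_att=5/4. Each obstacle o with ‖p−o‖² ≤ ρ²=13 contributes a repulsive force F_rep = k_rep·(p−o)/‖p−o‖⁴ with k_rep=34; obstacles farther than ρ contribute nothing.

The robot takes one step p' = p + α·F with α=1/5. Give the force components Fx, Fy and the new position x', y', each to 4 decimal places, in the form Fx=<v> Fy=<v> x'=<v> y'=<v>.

F_att = 5/4·(g−p) = 5/4·(-6,-13) = (-7.5000,-16.2500)
o1: d²=45 > ρ²=13 → inactive
o2: d²=98 > ρ²=13 → inactive
o3: d²=208 > ρ²=13 → inactive
o4: d²=9 ≤ ρ²=13; F_rep = 34·(0,-3)/9² = (0.0000,-1.2593)
F = F_att + ΣF_rep = (-7.5000,-17.5093)
p' = p + 1/5·F = (-4.5000,-2.5019)

Fx=-7.5000 Fy=-17.5093 x'=-4.5000 y'=-2.5019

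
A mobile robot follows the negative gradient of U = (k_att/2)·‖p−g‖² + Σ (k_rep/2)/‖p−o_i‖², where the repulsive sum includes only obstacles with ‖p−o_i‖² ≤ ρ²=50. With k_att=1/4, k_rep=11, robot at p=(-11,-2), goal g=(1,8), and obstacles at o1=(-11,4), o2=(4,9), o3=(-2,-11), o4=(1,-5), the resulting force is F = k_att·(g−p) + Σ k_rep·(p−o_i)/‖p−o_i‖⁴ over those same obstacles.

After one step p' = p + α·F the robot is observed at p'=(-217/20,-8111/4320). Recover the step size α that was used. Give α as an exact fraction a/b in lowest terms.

F_att = 1/4·(g−p) = 1/4·(12,10) = (3.0000,2.5000)
o1: d²=36 ≤ ρ²=50; F_rep = 11·(0,-6)/36² = (0.0000,-0.0509)
o2: d²=346 > ρ²=50 → inactive
o3: d²=162 > ρ²=50 → inactive
o4: d²=153 > ρ²=50 → inactive
F = F_att + ΣF_rep = (3.0000,2.4491)
Δp = p'−p = (0.1500,0.1225); α = Δx/Fx = (3/20) / (3) = 1/20
check: Δy/Fy = (529/4320) / (529/216) = 1/20 ✓

α = 1/20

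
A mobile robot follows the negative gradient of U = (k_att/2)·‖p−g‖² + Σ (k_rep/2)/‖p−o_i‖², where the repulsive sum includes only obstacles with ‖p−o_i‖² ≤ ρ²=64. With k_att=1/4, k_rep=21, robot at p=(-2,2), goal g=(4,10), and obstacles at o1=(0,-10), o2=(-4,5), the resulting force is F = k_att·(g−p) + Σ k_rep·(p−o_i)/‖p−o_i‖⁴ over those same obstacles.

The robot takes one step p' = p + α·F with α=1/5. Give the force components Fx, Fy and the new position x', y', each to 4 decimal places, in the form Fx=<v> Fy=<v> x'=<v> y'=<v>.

Fx=1.7485 Fy=1.6272 x'=-1.6503 y'=2.3254

F_att = 1/4·(g−p) = 1/4·(6,8) = (1.5000,2.0000)
o1: d²=148 > ρ²=64 → inactive
o2: d²=13 ≤ ρ²=64; F_rep = 21·(2,-3)/13² = (0.2485,-0.3728)
F = F_att + ΣF_rep = (1.7485,1.6272)
p' = p + 1/5·F = (-1.6503,2.3254)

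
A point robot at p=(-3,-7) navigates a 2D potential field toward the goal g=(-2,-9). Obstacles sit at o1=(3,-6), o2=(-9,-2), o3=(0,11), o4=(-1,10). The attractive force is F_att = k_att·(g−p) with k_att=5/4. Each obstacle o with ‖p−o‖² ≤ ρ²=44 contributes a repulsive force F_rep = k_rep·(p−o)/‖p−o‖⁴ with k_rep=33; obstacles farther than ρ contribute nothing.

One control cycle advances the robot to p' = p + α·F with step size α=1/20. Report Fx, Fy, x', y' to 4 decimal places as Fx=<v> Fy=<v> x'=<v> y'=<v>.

Fx=1.1054 Fy=-2.5241 x'=-2.9447 y'=-7.1262

F_att = 5/4·(g−p) = 5/4·(1,-2) = (1.2500,-2.5000)
o1: d²=37 ≤ ρ²=44; F_rep = 33·(-6,-1)/37² = (-0.1446,-0.0241)
o2: d²=61 > ρ²=44 → inactive
o3: d²=333 > ρ²=44 → inactive
o4: d²=293 > ρ²=44 → inactive
F = F_att + ΣF_rep = (1.1054,-2.5241)
p' = p + 1/20·F = (-2.9447,-7.1262)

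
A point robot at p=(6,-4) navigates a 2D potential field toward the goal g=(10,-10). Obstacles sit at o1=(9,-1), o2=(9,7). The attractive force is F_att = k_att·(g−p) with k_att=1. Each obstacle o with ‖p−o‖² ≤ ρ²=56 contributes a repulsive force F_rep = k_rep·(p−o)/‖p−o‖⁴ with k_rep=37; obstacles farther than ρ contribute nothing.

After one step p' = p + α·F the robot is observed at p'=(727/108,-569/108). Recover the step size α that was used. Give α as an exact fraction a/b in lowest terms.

F_att = 1·(g−p) = 1·(4,-6) = (4.0000,-6.0000)
o1: d²=18 ≤ ρ²=56; F_rep = 37·(-3,-3)/18² = (-0.3426,-0.3426)
o2: d²=130 > ρ²=56 → inactive
F = F_att + ΣF_rep = (3.6574,-6.3426)
Δp = p'−p = (0.7315,-1.2685); α = Δx/Fx = (79/108) / (395/108) = 1/5
check: Δy/Fy = (-137/108) / (-685/108) = 1/5 ✓

α = 1/5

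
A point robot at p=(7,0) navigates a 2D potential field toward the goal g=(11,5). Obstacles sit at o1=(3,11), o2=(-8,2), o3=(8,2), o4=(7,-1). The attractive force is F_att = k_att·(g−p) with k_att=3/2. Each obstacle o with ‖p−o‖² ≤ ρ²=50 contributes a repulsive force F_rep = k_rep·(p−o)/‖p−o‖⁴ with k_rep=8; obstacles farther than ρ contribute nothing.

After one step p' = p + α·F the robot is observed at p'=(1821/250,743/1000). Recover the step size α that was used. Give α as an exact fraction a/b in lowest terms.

F_att = 3/2·(g−p) = 3/2·(4,5) = (6.0000,7.5000)
o1: d²=137 > ρ²=50 → inactive
o2: d²=229 > ρ²=50 → inactive
o3: d²=5 ≤ ρ²=50; F_rep = 8·(-1,-2)/5² = (-0.3200,-0.6400)
o4: d²=1 ≤ ρ²=50; F_rep = 8·(0,1)/1² = (0.0000,8.0000)
F = F_att + ΣF_rep = (5.6800,14.8600)
Δp = p'−p = (0.2840,0.7430); α = Δx/Fx = (71/250) / (142/25) = 1/20
check: Δy/Fy = (743/1000) / (743/50) = 1/20 ✓

α = 1/20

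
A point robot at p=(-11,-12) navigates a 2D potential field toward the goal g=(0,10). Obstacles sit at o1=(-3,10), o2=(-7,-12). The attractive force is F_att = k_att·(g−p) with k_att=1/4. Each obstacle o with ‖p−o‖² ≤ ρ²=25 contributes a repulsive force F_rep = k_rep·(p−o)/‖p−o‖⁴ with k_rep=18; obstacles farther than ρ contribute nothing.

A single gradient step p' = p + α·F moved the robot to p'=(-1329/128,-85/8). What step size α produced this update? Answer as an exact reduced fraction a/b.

α = 1/4

F_att = 1/4·(g−p) = 1/4·(11,22) = (2.7500,5.5000)
o1: d²=548 > ρ²=25 → inactive
o2: d²=16 ≤ ρ²=25; F_rep = 18·(-4,0)/16² = (-0.2812,0.0000)
F = F_att + ΣF_rep = (2.4688,5.5000)
Δp = p'−p = (0.6172,1.3750); α = Δx/Fx = (79/128) / (79/32) = 1/4
check: Δy/Fy = (11/8) / (11/2) = 1/4 ✓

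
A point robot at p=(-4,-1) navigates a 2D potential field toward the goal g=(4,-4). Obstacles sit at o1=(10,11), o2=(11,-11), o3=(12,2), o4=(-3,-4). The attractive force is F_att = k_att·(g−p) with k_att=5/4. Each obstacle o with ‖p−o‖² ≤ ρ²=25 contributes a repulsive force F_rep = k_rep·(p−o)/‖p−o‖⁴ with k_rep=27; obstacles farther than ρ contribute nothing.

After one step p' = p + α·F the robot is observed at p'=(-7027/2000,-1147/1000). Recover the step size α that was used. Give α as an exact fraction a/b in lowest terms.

F_att = 5/4·(g−p) = 5/4·(8,-3) = (10.0000,-3.7500)
o1: d²=340 > ρ²=25 → inactive
o2: d²=325 > ρ²=25 → inactive
o3: d²=265 > ρ²=25 → inactive
o4: d²=10 ≤ ρ²=25; F_rep = 27·(-1,3)/10² = (-0.2700,0.8100)
F = F_att + ΣF_rep = (9.7300,-2.9400)
Δp = p'−p = (0.4865,-0.1470); α = Δx/Fx = (973/2000) / (973/100) = 1/20
check: Δy/Fy = (-147/1000) / (-147/50) = 1/20 ✓

α = 1/20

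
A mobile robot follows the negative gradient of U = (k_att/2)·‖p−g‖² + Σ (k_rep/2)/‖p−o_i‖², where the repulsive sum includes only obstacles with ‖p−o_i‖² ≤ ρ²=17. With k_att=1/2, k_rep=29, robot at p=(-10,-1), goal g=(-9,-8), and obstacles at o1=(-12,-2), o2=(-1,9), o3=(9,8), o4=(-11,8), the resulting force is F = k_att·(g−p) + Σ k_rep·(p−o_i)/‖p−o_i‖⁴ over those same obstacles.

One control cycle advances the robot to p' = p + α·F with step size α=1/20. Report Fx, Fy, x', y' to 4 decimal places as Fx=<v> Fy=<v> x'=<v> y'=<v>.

Fx=2.8200 Fy=-2.3400 x'=-9.8590 y'=-1.1170

F_att = 1/2·(g−p) = 1/2·(1,-7) = (0.5000,-3.5000)
o1: d²=5 ≤ ρ²=17; F_rep = 29·(2,1)/5² = (2.3200,1.1600)
o2: d²=181 > ρ²=17 → inactive
o3: d²=442 > ρ²=17 → inactive
o4: d²=82 > ρ²=17 → inactive
F = F_att + ΣF_rep = (2.8200,-2.3400)
p' = p + 1/20·F = (-9.8590,-1.1170)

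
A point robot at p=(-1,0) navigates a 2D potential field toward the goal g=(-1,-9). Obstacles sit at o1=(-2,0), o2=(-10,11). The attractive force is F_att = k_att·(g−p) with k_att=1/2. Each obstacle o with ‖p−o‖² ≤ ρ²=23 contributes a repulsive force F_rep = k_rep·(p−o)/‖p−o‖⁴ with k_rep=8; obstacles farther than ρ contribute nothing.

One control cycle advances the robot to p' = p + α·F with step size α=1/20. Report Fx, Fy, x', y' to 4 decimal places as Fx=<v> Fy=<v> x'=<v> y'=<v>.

Fx=8.0000 Fy=-4.5000 x'=-0.6000 y'=-0.2250

F_att = 1/2·(g−p) = 1/2·(0,-9) = (0.0000,-4.5000)
o1: d²=1 ≤ ρ²=23; F_rep = 8·(1,0)/1² = (8.0000,0.0000)
o2: d²=202 > ρ²=23 → inactive
F = F_att + ΣF_rep = (8.0000,-4.5000)
p' = p + 1/20·F = (-0.6000,-0.2250)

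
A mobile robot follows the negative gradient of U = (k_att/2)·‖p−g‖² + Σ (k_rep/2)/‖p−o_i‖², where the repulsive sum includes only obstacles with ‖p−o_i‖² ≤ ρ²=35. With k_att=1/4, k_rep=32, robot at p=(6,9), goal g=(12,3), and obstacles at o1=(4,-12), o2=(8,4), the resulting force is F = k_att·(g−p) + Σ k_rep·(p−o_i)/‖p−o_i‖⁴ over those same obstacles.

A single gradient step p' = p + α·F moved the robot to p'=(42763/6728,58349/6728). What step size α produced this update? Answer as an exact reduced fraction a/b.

α = 1/4

F_att = 1/4·(g−p) = 1/4·(6,-6) = (1.5000,-1.5000)
o1: d²=445 > ρ²=35 → inactive
o2: d²=29 ≤ ρ²=35; F_rep = 32·(-2,5)/29² = (-0.0761,0.1902)
F = F_att + ΣF_rep = (1.4239,-1.3098)
Δp = p'−p = (0.3560,-0.3274); α = Δx/Fx = (2395/6728) / (2395/1682) = 1/4
check: Δy/Fy = (-2203/6728) / (-2203/1682) = 1/4 ✓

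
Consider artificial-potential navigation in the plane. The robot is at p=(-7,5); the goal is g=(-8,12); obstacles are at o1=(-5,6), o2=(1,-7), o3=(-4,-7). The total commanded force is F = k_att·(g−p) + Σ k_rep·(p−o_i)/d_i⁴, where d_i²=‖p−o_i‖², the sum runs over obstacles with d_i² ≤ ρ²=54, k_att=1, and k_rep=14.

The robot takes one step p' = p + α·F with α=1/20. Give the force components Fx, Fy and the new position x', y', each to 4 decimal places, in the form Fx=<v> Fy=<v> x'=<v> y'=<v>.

F_att = 1·(g−p) = 1·(-1,7) = (-1.0000,7.0000)
o1: d²=5 ≤ ρ²=54; F_rep = 14·(-2,-1)/5² = (-1.1200,-0.5600)
o2: d²=208 > ρ²=54 → inactive
o3: d²=153 > ρ²=54 → inactive
F = F_att + ΣF_rep = (-2.1200,6.4400)
p' = p + 1/20·F = (-7.1060,5.3220)

Fx=-2.1200 Fy=6.4400 x'=-7.1060 y'=5.3220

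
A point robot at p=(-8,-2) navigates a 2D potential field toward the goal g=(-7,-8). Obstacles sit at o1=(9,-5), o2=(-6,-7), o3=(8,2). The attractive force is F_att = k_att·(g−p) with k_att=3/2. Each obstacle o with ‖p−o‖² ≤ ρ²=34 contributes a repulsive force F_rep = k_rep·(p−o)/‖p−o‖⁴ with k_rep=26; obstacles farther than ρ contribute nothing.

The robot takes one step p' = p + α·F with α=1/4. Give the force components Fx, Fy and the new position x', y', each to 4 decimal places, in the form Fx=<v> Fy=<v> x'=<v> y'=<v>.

F_att = 3/2·(g−p) = 3/2·(1,-6) = (1.5000,-9.0000)
o1: d²=298 > ρ²=34 → inactive
o2: d²=29 ≤ ρ²=34; F_rep = 26·(-2,5)/29² = (-0.0618,0.1546)
o3: d²=272 > ρ²=34 → inactive
F = F_att + ΣF_rep = (1.4382,-8.8454)
p' = p + 1/4·F = (-7.6405,-4.2114)

Fx=1.4382 Fy=-8.8454 x'=-7.6405 y'=-4.2114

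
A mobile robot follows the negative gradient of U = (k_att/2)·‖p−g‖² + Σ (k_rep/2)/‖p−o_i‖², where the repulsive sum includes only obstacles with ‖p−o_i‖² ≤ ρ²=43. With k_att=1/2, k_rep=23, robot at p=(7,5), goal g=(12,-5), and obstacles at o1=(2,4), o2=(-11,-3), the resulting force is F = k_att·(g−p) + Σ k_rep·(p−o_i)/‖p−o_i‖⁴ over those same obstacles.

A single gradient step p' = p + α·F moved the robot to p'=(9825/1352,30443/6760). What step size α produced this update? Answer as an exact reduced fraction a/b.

α = 1/10

F_att = 1/2·(g−p) = 1/2·(5,-10) = (2.5000,-5.0000)
o1: d²=26 ≤ ρ²=43; F_rep = 23·(5,1)/26² = (0.1701,0.0340)
o2: d²=388 > ρ²=43 → inactive
F = F_att + ΣF_rep = (2.6701,-4.9660)
Δp = p'−p = (0.2670,-0.4966); α = Δx/Fx = (361/1352) / (1805/676) = 1/10
check: Δy/Fy = (-3357/6760) / (-3357/676) = 1/10 ✓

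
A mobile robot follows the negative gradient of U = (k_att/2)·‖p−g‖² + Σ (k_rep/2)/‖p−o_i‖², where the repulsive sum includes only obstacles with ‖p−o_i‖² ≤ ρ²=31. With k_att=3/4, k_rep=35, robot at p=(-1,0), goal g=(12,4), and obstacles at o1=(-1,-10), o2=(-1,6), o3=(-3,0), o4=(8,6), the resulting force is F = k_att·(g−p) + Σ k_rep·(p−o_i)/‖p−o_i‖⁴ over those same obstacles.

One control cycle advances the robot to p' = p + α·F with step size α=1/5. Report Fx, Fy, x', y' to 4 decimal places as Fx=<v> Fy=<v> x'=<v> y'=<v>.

Fx=14.1250 Fy=3.0000 x'=1.8250 y'=0.6000

F_att = 3/4·(g−p) = 3/4·(13,4) = (9.7500,3.0000)
o1: d²=100 > ρ²=31 → inactive
o2: d²=36 > ρ²=31 → inactive
o3: d²=4 ≤ ρ²=31; F_rep = 35·(2,0)/4² = (4.3750,0.0000)
o4: d²=117 > ρ²=31 → inactive
F = F_att + ΣF_rep = (14.1250,3.0000)
p' = p + 1/5·F = (1.8250,0.6000)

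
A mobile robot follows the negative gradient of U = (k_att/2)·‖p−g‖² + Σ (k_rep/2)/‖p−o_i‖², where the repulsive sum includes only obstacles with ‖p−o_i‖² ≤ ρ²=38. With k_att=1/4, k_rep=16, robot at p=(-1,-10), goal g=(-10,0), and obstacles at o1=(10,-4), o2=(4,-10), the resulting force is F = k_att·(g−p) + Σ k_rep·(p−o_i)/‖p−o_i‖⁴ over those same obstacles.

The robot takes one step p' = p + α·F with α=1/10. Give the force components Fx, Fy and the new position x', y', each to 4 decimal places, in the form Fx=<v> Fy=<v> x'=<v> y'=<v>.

Fx=-2.3780 Fy=2.5000 x'=-1.2378 y'=-9.7500

F_att = 1/4·(g−p) = 1/4·(-9,10) = (-2.2500,2.5000)
o1: d²=157 > ρ²=38 → inactive
o2: d²=25 ≤ ρ²=38; F_rep = 16·(-5,0)/25² = (-0.1280,0.0000)
F = F_att + ΣF_rep = (-2.3780,2.5000)
p' = p + 1/10·F = (-1.2378,-9.7500)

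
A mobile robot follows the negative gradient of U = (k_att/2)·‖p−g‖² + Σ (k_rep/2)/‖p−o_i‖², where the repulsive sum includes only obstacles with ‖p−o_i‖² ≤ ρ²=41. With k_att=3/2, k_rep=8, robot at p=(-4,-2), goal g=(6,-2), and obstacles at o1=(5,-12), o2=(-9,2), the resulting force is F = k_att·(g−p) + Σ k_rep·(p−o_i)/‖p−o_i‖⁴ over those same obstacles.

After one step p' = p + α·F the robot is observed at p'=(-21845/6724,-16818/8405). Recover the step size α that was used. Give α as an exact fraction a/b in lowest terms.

α = 1/20

F_att = 3/2·(g−p) = 3/2·(10,0) = (15.0000,0.0000)
o1: d²=181 > ρ²=41 → inactive
o2: d²=41 ≤ ρ²=41; F_rep = 8·(5,-4)/41² = (0.0238,-0.0190)
F = F_att + ΣF_rep = (15.0238,-0.0190)
Δp = p'−p = (0.7512,-0.0010); α = Δx/Fx = (5051/6724) / (25255/1681) = 1/20
check: Δy/Fy = (-8/8405) / (-32/1681) = 1/20 ✓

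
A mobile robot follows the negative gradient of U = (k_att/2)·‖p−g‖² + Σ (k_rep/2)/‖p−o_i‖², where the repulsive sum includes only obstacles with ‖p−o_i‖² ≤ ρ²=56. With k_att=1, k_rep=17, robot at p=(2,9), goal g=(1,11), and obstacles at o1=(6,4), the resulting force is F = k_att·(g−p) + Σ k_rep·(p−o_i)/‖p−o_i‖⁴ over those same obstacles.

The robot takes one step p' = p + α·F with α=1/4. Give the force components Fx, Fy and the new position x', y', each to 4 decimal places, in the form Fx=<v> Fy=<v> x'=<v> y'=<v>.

F_att = 1·(g−p) = 1·(-1,2) = (-1.0000,2.0000)
o1: d²=41 ≤ ρ²=56; F_rep = 17·(-4,5)/41² = (-0.0405,0.0506)
F = F_att + ΣF_rep = (-1.0405,2.0506)
p' = p + 1/4·F = (1.7399,9.5126)

Fx=-1.0405 Fy=2.0506 x'=1.7399 y'=9.5126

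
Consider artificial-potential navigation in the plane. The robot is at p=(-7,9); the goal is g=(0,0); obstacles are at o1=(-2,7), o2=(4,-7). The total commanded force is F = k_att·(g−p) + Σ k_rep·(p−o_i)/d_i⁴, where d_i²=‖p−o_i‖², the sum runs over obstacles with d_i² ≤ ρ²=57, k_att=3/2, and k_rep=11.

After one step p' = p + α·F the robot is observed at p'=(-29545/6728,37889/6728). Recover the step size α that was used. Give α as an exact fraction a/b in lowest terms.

α = 1/4

F_att = 3/2·(g−p) = 3/2·(7,-9) = (10.5000,-13.5000)
o1: d²=29 ≤ ρ²=57; F_rep = 11·(-5,2)/29² = (-0.0654,0.0262)
o2: d²=377 > ρ²=57 → inactive
F = F_att + ΣF_rep = (10.4346,-13.4738)
Δp = p'−p = (2.6087,-3.3685); α = Δx/Fx = (17551/6728) / (17551/1682) = 1/4
check: Δy/Fy = (-22663/6728) / (-22663/1682) = 1/4 ✓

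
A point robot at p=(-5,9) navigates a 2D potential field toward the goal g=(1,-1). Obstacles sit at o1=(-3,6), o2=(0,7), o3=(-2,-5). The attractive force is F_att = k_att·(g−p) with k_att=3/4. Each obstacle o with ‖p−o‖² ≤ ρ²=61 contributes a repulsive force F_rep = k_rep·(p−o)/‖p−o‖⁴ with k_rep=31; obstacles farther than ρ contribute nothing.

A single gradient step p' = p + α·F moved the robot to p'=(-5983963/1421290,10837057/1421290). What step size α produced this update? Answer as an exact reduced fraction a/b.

F_att = 3/4·(g−p) = 3/4·(6,-10) = (4.5000,-7.5000)
o1: d²=13 ≤ ρ²=61; F_rep = 31·(-2,3)/13² = (-0.3669,0.5503)
o2: d²=29 ≤ ρ²=61; F_rep = 31·(-5,2)/29² = (-0.1843,0.0737)
o3: d²=205 > ρ²=61 → inactive
F = F_att + ΣF_rep = (3.9488,-6.8760)
Δp = p'−p = (0.7898,-1.3752); α = Δx/Fx = (1122487/1421290) / (1122487/284258) = 1/5
check: Δy/Fy = (-1954553/1421290) / (-1954553/284258) = 1/5 ✓

α = 1/5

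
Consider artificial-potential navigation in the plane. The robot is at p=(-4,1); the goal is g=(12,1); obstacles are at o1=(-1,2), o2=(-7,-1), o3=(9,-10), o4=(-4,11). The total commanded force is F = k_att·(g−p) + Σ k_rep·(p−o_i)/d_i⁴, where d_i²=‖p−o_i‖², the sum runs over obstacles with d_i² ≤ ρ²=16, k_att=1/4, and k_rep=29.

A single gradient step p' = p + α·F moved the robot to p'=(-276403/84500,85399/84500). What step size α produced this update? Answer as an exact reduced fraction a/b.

α = 1/5

F_att = 1/4·(g−p) = 1/4·(16,0) = (4.0000,0.0000)
o1: d²=10 ≤ ρ²=16; F_rep = 29·(-3,-1)/10² = (-0.8700,-0.2900)
o2: d²=13 ≤ ρ²=16; F_rep = 29·(3,2)/13² = (0.5148,0.3432)
o3: d²=290 > ρ²=16 → inactive
o4: d²=100 > ρ²=16 → inactive
F = F_att + ΣF_rep = (3.6448,0.0532)
Δp = p'−p = (0.7290,0.0106); α = Δx/Fx = (61597/84500) / (61597/16900) = 1/5
check: Δy/Fy = (899/84500) / (899/16900) = 1/5 ✓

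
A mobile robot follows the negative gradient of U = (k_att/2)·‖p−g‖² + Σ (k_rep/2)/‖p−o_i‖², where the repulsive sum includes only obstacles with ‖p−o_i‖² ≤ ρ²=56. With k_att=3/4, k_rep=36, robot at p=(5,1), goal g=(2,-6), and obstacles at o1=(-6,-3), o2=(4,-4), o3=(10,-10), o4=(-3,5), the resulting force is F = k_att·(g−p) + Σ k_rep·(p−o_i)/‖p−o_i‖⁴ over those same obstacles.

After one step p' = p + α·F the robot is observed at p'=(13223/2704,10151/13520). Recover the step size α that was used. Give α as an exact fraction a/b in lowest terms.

F_att = 3/4·(g−p) = 3/4·(-3,-7) = (-2.2500,-5.2500)
o1: d²=137 > ρ²=56 → inactive
o2: d²=26 ≤ ρ²=56; F_rep = 36·(1,5)/26² = (0.0533,0.2663)
o3: d²=146 > ρ²=56 → inactive
o4: d²=80 > ρ²=56 → inactive
F = F_att + ΣF_rep = (-2.1967,-4.9837)
Δp = p'−p = (-0.1098,-0.2492); α = Δx/Fx = (-297/2704) / (-1485/676) = 1/20
check: Δy/Fy = (-3369/13520) / (-3369/676) = 1/20 ✓

α = 1/20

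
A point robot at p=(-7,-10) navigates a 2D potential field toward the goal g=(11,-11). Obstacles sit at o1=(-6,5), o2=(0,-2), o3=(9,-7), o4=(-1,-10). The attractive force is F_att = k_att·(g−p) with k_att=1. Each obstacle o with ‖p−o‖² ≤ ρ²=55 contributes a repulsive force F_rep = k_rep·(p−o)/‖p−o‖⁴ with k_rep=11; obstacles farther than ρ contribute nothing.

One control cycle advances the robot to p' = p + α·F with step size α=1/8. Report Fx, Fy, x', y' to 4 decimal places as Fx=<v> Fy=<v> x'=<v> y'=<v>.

F_att = 1·(g−p) = 1·(18,-1) = (18.0000,-1.0000)
o1: d²=226 > ρ²=55 → inactive
o2: d²=113 > ρ²=55 → inactive
o3: d²=265 > ρ²=55 → inactive
o4: d²=36 ≤ ρ²=55; F_rep = 11·(-6,0)/36² = (-0.0509,0.0000)
F = F_att + ΣF_rep = (17.9491,-1.0000)
p' = p + 1/8·F = (-4.7564,-10.1250)

Fx=17.9491 Fy=-1.0000 x'=-4.7564 y'=-10.1250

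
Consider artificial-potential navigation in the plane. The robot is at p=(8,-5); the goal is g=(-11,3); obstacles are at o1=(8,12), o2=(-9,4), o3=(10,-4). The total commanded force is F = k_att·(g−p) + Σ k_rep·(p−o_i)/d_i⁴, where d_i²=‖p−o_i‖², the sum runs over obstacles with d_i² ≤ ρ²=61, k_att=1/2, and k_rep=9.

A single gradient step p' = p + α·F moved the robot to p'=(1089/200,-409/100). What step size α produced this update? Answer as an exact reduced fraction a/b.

α = 1/4

F_att = 1/2·(g−p) = 1/2·(-19,8) = (-9.5000,4.0000)
o1: d²=289 > ρ²=61 → inactive
o2: d²=370 > ρ²=61 → inactive
o3: d²=5 ≤ ρ²=61; F_rep = 9·(-2,-1)/5² = (-0.7200,-0.3600)
F = F_att + ΣF_rep = (-10.2200,3.6400)
Δp = p'−p = (-2.5550,0.9100); α = Δx/Fx = (-511/200) / (-511/50) = 1/4
check: Δy/Fy = (91/100) / (91/25) = 1/4 ✓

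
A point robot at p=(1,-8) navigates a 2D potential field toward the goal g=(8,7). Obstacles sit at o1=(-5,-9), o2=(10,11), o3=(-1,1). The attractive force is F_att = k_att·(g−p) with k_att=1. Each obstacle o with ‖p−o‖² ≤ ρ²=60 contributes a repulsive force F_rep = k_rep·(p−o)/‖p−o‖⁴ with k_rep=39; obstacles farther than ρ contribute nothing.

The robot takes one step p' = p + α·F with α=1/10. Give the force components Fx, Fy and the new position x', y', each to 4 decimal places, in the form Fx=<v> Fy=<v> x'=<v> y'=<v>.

Fx=7.1709 Fy=15.0285 x'=1.7171 y'=-6.4972

F_att = 1·(g−p) = 1·(7,15) = (7.0000,15.0000)
o1: d²=37 ≤ ρ²=60; F_rep = 39·(6,1)/37² = (0.1709,0.0285)
o2: d²=442 > ρ²=60 → inactive
o3: d²=85 > ρ²=60 → inactive
F = F_att + ΣF_rep = (7.1709,15.0285)
p' = p + 1/10·F = (1.7171,-6.4972)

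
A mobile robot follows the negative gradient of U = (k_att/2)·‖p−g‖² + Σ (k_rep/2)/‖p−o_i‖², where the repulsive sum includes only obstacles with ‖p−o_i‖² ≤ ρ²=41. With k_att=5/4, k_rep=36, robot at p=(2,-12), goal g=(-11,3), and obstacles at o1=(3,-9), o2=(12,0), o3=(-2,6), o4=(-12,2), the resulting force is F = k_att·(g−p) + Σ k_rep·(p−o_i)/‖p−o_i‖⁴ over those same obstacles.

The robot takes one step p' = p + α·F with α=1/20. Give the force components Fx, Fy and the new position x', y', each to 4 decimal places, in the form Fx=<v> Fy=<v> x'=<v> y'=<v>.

Fx=-16.6100 Fy=17.6700 x'=1.1695 y'=-11.1165

F_att = 5/4·(g−p) = 5/4·(-13,15) = (-16.2500,18.7500)
o1: d²=10 ≤ ρ²=41; F_rep = 36·(-1,-3)/10² = (-0.3600,-1.0800)
o2: d²=244 > ρ²=41 → inactive
o3: d²=340 > ρ²=41 → inactive
o4: d²=392 > ρ²=41 → inactive
F = F_att + ΣF_rep = (-16.6100,17.6700)
p' = p + 1/20·F = (1.1695,-11.1165)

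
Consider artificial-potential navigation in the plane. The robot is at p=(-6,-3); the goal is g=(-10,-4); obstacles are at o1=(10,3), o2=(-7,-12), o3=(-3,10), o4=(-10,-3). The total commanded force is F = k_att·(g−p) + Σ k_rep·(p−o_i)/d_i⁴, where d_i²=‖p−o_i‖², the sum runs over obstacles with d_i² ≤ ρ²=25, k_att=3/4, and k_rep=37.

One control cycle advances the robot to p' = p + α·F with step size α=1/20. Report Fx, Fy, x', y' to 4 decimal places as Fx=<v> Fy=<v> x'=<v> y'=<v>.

Fx=-2.4219 Fy=-0.7500 x'=-6.1211 y'=-3.0375

F_att = 3/4·(g−p) = 3/4·(-4,-1) = (-3.0000,-0.7500)
o1: d²=292 > ρ²=25 → inactive
o2: d²=82 > ρ²=25 → inactive
o3: d²=178 > ρ²=25 → inactive
o4: d²=16 ≤ ρ²=25; F_rep = 37·(4,0)/16² = (0.5781,0.0000)
F = F_att + ΣF_rep = (-2.4219,-0.7500)
p' = p + 1/20·F = (-6.1211,-3.0375)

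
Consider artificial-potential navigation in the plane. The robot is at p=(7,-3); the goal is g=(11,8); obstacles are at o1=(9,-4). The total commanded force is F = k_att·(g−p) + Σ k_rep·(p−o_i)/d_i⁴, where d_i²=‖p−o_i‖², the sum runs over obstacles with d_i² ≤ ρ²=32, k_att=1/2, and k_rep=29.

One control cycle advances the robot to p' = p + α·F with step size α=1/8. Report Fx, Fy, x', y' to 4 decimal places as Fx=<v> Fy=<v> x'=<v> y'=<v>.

F_att = 1/2·(g−p) = 1/2·(4,11) = (2.0000,5.5000)
o1: d²=5 ≤ ρ²=32; F_rep = 29·(-2,1)/5² = (-2.3200,1.1600)
F = F_att + ΣF_rep = (-0.3200,6.6600)
p' = p + 1/8·F = (6.9600,-2.1675)

Fx=-0.3200 Fy=6.6600 x'=6.9600 y'=-2.1675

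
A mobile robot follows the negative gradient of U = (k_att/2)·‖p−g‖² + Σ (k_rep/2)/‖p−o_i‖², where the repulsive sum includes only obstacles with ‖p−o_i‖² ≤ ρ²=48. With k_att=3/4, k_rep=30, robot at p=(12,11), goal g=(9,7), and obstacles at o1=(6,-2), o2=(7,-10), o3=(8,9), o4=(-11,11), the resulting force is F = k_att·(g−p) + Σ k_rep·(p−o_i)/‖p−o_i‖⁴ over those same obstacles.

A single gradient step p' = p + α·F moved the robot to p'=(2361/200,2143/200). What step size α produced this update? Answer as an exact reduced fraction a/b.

F_att = 3/4·(g−p) = 3/4·(-3,-4) = (-2.2500,-3.0000)
o1: d²=205 > ρ²=48 → inactive
o2: d²=466 > ρ²=48 → inactive
o3: d²=20 ≤ ρ²=48; F_rep = 30·(4,2)/20² = (0.3000,0.1500)
o4: d²=529 > ρ²=48 → inactive
F = F_att + ΣF_rep = (-1.9500,-2.8500)
Δp = p'−p = (-0.1950,-0.2850); α = Δx/Fx = (-39/200) / (-39/20) = 1/10
check: Δy/Fy = (-57/200) / (-57/20) = 1/10 ✓

α = 1/10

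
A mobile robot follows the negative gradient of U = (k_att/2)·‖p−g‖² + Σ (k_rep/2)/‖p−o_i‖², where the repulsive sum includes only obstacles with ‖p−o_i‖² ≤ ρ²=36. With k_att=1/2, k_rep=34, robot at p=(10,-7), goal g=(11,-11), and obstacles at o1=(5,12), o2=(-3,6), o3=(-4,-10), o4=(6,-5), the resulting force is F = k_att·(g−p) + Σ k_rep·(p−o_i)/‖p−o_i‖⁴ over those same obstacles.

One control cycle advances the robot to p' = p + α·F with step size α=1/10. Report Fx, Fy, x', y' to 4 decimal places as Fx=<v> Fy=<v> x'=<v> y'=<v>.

Fx=0.8400 Fy=-2.1700 x'=10.0840 y'=-7.2170

F_att = 1/2·(g−p) = 1/2·(1,-4) = (0.5000,-2.0000)
o1: d²=386 > ρ²=36 → inactive
o2: d²=338 > ρ²=36 → inactive
o3: d²=205 > ρ²=36 → inactive
o4: d²=20 ≤ ρ²=36; F_rep = 34·(4,-2)/20² = (0.3400,-0.1700)
F = F_att + ΣF_rep = (0.8400,-2.1700)
p' = p + 1/10·F = (10.0840,-7.2170)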